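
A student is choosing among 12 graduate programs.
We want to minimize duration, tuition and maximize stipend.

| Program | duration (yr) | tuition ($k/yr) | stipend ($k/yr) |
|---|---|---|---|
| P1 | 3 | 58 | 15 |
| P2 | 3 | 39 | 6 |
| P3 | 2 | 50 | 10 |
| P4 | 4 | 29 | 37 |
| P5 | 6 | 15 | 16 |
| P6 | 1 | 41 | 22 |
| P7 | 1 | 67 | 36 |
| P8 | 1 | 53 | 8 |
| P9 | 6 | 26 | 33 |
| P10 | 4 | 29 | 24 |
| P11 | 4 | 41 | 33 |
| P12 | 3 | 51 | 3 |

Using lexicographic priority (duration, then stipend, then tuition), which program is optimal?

First minimize duration: best is 1, kept {P6, P7, P8}.
Then maximize stipend: best is 36, kept {P7}.

P7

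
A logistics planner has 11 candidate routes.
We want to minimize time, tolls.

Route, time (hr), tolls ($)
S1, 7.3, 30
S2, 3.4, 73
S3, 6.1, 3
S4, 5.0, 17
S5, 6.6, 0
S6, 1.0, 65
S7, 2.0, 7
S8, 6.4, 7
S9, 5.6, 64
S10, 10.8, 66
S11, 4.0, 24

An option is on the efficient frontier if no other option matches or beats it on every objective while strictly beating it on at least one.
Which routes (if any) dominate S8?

S3: time 6.1≤6.4, tolls 3≤7 — dominates S8.
S7: time 2.0≤6.4, tolls 7≤7 — dominates S8.
Others (S1, S2, S4, S5, S6, S9, S10, S11) are each worse than S8 on at least one objective.

S3, S7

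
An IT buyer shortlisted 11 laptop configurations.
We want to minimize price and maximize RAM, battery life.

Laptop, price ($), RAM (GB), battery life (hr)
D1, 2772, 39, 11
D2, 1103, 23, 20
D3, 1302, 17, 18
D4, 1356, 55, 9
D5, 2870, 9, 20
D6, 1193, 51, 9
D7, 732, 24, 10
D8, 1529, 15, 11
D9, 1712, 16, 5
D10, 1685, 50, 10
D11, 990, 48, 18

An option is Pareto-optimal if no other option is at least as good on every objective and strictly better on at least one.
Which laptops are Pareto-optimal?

D1: dominated by D11 (price 990≤2772, RAM 48≥39, battery life 18≥11).
D2: not dominated.
D3: dominated by D2 (price 1103≤1302, RAM 23≥17, battery life 20≥18).
D4: not dominated (best RAM).
D5: dominated by D2 (price 1103≤2870, RAM 23≥9, battery life 20≥20).
D6: not dominated.
D7: not dominated (best price).
D8: dominated by D2 (price 1103≤1529, RAM 23≥15, battery life 20≥11).
D9: dominated by D2 (price 1103≤1712, RAM 23≥16, battery life 20≥5).
D10: not dominated.
D11: not dominated.

D2, D4, D6, D7, D10, D11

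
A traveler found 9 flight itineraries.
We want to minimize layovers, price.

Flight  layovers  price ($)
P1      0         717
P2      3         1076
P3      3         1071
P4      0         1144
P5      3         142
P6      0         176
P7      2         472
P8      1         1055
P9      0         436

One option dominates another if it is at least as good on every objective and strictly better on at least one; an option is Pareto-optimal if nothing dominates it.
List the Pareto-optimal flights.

P1: dominated by P6 (layovers 0≤0, price 176≤717).
P2: dominated by P1 (layovers 0≤3, price 717≤1076).
P3: dominated by P1 (layovers 0≤3, price 717≤1071).
P4: dominated by P1 (layovers 0≤0, price 717≤1144).
P5: not dominated (best price).
P6: not dominated.
P7: dominated by P6 (layovers 0≤2, price 176≤472).
P8: dominated by P1 (layovers 0≤1, price 717≤1055).
P9: dominated by P6 (layovers 0≤0, price 176≤436).

P5, P6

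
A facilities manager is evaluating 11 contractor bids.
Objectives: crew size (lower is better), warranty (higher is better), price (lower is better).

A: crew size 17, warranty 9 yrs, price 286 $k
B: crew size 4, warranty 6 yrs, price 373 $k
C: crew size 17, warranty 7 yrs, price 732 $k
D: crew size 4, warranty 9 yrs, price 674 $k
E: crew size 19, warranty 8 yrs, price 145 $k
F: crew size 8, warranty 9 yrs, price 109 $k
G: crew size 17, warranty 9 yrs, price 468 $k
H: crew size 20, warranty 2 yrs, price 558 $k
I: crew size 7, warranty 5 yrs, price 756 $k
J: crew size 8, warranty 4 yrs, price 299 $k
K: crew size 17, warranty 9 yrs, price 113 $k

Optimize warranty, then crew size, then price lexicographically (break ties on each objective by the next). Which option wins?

First maximize warranty: best is 9, kept {A, D, F, G, K}.
Then minimize crew size: best is 4, kept {D}.

D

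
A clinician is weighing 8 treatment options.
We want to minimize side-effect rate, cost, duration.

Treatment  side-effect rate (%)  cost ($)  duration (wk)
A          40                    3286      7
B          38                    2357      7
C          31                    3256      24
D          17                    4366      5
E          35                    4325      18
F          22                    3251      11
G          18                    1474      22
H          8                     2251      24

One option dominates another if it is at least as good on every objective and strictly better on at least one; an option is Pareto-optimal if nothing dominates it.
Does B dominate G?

No

B vs G: B is worse on side-effect rate (38 vs 18), so it does not dominate G.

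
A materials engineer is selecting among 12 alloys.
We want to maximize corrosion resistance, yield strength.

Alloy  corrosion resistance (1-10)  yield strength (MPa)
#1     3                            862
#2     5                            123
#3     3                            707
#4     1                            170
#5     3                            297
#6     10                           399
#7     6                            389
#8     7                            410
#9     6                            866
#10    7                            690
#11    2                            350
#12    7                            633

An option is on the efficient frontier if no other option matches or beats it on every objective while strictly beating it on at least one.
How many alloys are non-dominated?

#1: dominated by #9 (corrosion resistance 6≥3, yield strength 866≥862).
#2: dominated by #6 (corrosion resistance 10≥5, yield strength 399≥123).
#3: dominated by #1 (corrosion resistance 3≥3, yield strength 862≥707).
#4: dominated by #1 (corrosion resistance 3≥1, yield strength 862≥170).
#5: dominated by #1 (corrosion resistance 3≥3, yield strength 862≥297).
#6: not dominated (best corrosion resistance).
#7: dominated by #6 (corrosion resistance 10≥6, yield strength 399≥389).
#8: dominated by #10 (corrosion resistance 7≥7, yield strength 690≥410).
#9: not dominated (best yield strength).
#10: not dominated.
#11: dominated by #1 (corrosion resistance 3≥2, yield strength 862≥350).
#12: dominated by #10 (corrosion resistance 7≥7, yield strength 690≥633).
Pareto-optimal: #6, #9, #10 → 3.

3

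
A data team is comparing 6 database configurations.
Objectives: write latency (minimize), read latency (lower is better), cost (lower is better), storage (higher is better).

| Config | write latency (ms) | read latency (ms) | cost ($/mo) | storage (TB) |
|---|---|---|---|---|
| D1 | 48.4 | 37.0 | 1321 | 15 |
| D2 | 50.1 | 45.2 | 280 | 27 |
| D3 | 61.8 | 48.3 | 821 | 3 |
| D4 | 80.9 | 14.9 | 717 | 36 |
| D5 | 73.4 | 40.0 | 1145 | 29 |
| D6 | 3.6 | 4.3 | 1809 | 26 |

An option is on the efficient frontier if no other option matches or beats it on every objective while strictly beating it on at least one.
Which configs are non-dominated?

D1: not dominated.
D2: not dominated (best cost).
D3: dominated by D2 (write latency 50.1≤61.8, read latency 45.2≤48.3, cost 280≤821, storage 27≥3).
D4: not dominated (best storage).
D5: not dominated.
D6: not dominated (best write latency).

D1, D2, D4, D5, D6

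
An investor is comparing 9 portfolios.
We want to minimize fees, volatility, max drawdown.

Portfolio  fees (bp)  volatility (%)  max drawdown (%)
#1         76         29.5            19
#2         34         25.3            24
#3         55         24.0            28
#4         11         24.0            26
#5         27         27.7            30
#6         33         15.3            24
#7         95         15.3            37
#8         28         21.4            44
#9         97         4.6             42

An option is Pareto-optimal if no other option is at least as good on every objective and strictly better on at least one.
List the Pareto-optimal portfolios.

#1: not dominated (best max drawdown).
#2: dominated by #6 (fees 33≤34, volatility 15.3≤25.3, max drawdown 24≤24).
#3: dominated by #4 (fees 11≤55, volatility 24.0≤24.0, max drawdown 26≤28).
#4: not dominated (best fees).
#5: dominated by #4 (fees 11≤27, volatility 24.0≤27.7, max drawdown 26≤30).
#6: not dominated.
#7: dominated by #6 (fees 33≤95, volatility 15.3≤15.3, max drawdown 24≤37).
#8: not dominated.
#9: not dominated (best volatility).

#1, #4, #6, #8, #9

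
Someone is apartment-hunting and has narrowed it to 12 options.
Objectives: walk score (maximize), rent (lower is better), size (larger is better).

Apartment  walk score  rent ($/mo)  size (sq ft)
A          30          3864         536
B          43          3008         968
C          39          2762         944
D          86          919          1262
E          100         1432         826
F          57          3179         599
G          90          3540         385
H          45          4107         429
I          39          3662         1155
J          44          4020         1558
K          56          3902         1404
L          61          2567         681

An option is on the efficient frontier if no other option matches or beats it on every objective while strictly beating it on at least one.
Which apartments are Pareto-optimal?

A: dominated by B (walk score 43≥30, rent 3008≤3864, size 968≥536).
B: dominated by D (walk score 86≥43, rent 919≤3008, size 1262≥968).
C: dominated by D (walk score 86≥39, rent 919≤2762, size 1262≥944).
D: not dominated (best rent).
E: not dominated (best walk score).
F: dominated by D (walk score 86≥57, rent 919≤3179, size 1262≥599).
G: dominated by E (walk score 100≥90, rent 1432≤3540, size 826≥385).
H: dominated by D (walk score 86≥45, rent 919≤4107, size 1262≥429).
I: dominated by D (walk score 86≥39, rent 919≤3662, size 1262≥1155).
J: not dominated (best size).
K: not dominated.
L: dominated by D (walk score 86≥61, rent 919≤2567, size 1262≥681).

D, E, J, K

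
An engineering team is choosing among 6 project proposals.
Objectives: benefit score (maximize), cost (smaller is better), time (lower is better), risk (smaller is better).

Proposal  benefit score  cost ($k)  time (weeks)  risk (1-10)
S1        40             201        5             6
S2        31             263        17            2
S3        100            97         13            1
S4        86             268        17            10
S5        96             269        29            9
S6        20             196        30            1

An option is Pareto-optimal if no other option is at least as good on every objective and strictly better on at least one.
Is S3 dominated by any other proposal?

No

S1: worse on benefit score (40 vs 100).
S2: worse on benefit score (31 vs 100).
S4: worse on benefit score (86 vs 100).
S5: worse on benefit score (96 vs 100).
S6: worse on benefit score (20 vs 100).
No option is at least as good as S3 on every objective and strictly better on one.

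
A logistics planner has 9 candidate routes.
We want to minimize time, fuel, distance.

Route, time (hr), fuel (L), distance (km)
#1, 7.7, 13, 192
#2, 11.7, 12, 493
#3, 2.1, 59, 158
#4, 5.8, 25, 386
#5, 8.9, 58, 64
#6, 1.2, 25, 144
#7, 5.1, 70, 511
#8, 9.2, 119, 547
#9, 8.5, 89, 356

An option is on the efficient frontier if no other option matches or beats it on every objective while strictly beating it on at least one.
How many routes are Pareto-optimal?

4

#1: not dominated.
#2: not dominated (best fuel).
#3: dominated by #6 (time 1.2≤2.1, fuel 25≤59, distance 144≤158).
#4: dominated by #6 (time 1.2≤5.8, fuel 25≤25, distance 144≤386).
#5: not dominated (best distance).
#6: not dominated (best time).
#7: dominated by #3 (time 2.1≤5.1, fuel 59≤70, distance 158≤511).
#8: dominated by #1 (time 7.7≤9.2, fuel 13≤119, distance 192≤547).
#9: dominated by #1 (time 7.7≤8.5, fuel 13≤89, distance 192≤356).
Pareto-optimal: #1, #2, #5, #6 → 4.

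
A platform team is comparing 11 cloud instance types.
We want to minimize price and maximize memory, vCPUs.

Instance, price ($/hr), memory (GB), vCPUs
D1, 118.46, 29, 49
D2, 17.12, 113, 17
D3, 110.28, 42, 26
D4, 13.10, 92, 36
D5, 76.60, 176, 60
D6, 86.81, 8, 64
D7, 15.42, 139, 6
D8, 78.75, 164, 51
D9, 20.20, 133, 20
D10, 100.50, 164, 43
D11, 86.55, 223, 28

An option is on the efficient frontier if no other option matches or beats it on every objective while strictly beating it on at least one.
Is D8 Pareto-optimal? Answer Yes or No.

No

D5 vs D8: price 76.60≤78.75, memory 176≥164, vCPUs 60≥51 — D5 is at least as good on every objective and strictly better on at least one, so D5 dominates D8.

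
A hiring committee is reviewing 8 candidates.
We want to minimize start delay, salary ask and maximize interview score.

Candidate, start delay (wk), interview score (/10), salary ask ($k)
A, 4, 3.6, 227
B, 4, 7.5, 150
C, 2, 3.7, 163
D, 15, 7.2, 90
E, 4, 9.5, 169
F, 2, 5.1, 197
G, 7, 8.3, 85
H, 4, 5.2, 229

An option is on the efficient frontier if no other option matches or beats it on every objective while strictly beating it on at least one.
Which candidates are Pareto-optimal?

A: dominated by B (start delay 4≤4, interview score 7.5≥3.6, salary ask 150≤227).
B: not dominated.
C: not dominated.
D: dominated by G (start delay 7≤15, interview score 8.3≥7.2, salary ask 85≤90).
E: not dominated (best interview score).
F: not dominated.
G: not dominated (best salary ask).
H: dominated by B (start delay 4≤4, interview score 7.5≥5.2, salary ask 150≤229).

B, C, E, F, G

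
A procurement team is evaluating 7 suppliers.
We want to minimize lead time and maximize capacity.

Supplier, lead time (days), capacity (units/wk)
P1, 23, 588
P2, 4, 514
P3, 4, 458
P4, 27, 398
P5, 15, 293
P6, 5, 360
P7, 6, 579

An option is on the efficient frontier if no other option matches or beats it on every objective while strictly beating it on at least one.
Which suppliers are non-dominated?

P1, P2, P7

P1: not dominated (best capacity).
P2: not dominated.
P3: dominated by P2 (lead time 4≤4, capacity 514≥458).
P4: dominated by P1 (lead time 23≤27, capacity 588≥398).
P5: dominated by P2 (lead time 4≤15, capacity 514≥293).
P6: dominated by P2 (lead time 4≤5, capacity 514≥360).
P7: not dominated.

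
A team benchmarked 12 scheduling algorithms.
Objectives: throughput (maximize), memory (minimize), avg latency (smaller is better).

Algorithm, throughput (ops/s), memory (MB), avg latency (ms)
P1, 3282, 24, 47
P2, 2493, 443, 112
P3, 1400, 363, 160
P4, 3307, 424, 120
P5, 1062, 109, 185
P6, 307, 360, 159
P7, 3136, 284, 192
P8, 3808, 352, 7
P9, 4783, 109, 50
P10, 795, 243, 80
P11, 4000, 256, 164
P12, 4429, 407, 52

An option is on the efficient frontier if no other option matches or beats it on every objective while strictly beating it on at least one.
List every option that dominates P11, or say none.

P9: throughput 4783≥4000, memory 109≤256, avg latency 50≤164 — dominates P11.
Others (P1, P2, P3, P4, P5, P6, P7, P8, P10, P12) are each worse than P11 on at least one objective.

P9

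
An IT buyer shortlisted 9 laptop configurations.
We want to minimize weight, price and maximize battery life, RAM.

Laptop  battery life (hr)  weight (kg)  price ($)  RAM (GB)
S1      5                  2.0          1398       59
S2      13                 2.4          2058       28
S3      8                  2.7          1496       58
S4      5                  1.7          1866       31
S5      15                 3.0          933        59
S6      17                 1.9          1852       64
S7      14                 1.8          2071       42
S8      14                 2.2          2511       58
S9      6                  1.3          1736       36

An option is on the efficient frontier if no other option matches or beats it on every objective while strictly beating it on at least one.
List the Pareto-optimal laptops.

S1: not dominated.
S2: dominated by S6 (battery life 17≥13, weight 1.9≤2.4, price 1852≤2058, RAM 64≥28).
S3: not dominated.
S4: dominated by S9 (battery life 6≥5, weight 1.3≤1.7, price 1736≤1866, RAM 36≥31).
S5: not dominated (best price).
S6: not dominated (best battery life).
S7: not dominated.
S8: dominated by S6 (battery life 17≥14, weight 1.9≤2.2, price 1852≤2511, RAM 64≥58).
S9: not dominated (best weight).

S1, S3, S5, S6, S7, S9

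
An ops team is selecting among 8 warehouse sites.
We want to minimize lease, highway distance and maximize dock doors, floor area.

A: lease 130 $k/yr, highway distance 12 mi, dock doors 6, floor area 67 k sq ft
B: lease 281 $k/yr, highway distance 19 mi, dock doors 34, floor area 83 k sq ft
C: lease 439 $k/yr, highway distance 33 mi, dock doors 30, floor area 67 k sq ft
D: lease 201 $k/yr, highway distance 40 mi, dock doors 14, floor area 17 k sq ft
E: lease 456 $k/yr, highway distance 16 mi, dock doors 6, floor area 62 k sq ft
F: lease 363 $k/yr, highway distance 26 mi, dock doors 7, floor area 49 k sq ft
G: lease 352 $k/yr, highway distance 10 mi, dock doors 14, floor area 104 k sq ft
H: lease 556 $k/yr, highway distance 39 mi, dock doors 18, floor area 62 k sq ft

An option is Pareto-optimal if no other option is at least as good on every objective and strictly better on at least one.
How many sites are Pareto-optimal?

4

A: not dominated (best lease).
B: not dominated (best dock doors).
C: dominated by B (lease 281≤439, highway distance 19≤33, dock doors 34≥30, floor area 83≥67).
D: not dominated.
E: dominated by A (lease 130≤456, highway distance 12≤16, dock doors 6≥6, floor area 67≥62).
F: dominated by B (lease 281≤363, highway distance 19≤26, dock doors 34≥7, floor area 83≥49).
G: not dominated (best highway distance).
H: dominated by B (lease 281≤556, highway distance 19≤39, dock doors 34≥18, floor area 83≥62).
Pareto-optimal: A, B, D, G → 4.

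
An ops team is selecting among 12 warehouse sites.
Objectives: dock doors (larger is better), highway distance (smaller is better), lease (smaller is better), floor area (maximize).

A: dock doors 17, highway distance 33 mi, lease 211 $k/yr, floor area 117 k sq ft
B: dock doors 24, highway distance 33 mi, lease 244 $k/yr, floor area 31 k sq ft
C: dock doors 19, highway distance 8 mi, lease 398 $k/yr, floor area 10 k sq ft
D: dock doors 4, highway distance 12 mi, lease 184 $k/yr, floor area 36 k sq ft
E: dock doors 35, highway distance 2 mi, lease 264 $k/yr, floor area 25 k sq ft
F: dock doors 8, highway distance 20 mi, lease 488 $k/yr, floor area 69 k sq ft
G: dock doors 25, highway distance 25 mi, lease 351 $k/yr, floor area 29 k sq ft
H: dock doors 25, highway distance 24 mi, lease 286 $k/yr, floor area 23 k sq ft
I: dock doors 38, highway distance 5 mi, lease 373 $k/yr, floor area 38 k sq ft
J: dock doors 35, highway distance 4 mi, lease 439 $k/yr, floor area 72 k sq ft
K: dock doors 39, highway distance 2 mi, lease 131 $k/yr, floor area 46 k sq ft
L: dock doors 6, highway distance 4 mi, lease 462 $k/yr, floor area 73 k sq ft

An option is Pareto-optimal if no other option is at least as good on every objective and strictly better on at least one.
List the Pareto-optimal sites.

A: not dominated (best floor area).
B: dominated by K (dock doors 39≥24, highway distance 2≤33, lease 131≤244, floor area 46≥31).
C: dominated by E (dock doors 35≥19, highway distance 2≤8, lease 264≤398, floor area 25≥10).
D: dominated by K (dock doors 39≥4, highway distance 2≤12, lease 131≤184, floor area 46≥36).
E: dominated by K (dock doors 39≥35, highway distance 2≤2, lease 131≤264, floor area 46≥25).
F: dominated by J (dock doors 35≥8, highway distance 4≤20, lease 439≤488, floor area 72≥69).
G: dominated by K (dock doors 39≥25, highway distance 2≤25, lease 131≤351, floor area 46≥29).
H: dominated by E (dock doors 35≥25, highway distance 2≤24, lease 264≤286, floor area 25≥23).
I: dominated by K (dock doors 39≥38, highway distance 2≤5, lease 131≤373, floor area 46≥38).
J: not dominated.
K: not dominated (best dock doors).
L: not dominated.

A, J, K, L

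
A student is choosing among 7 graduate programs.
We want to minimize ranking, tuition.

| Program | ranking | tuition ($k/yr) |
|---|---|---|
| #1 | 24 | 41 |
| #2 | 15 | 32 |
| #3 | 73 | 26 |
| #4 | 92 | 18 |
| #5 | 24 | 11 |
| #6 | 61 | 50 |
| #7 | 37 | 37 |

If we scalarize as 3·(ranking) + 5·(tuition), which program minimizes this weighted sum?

#1: 3·24 + 5·41 = 277
#2: 3·15 + 5·32 = 205
#3: 3·73 + 5·26 = 349
#4: 3·92 + 5·18 = 366
#5: 3·24 + 5·11 = 127
#6: 3·61 + 5·50 = 433
#7: 3·37 + 5·37 = 296
Lowest: #5 at 127.

#5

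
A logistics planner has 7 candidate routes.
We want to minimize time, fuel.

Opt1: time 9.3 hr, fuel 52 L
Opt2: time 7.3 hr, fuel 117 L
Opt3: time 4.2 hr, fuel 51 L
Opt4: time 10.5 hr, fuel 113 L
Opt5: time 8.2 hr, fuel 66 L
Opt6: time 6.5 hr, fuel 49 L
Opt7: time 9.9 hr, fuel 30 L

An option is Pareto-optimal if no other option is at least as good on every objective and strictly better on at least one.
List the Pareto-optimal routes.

Opt1: dominated by Opt3 (time 4.2≤9.3, fuel 51≤52).
Opt2: dominated by Opt3 (time 4.2≤7.3, fuel 51≤117).
Opt3: not dominated (best time).
Opt4: dominated by Opt1 (time 9.3≤10.5, fuel 52≤113).
Opt5: dominated by Opt3 (time 4.2≤8.2, fuel 51≤66).
Opt6: not dominated.
Opt7: not dominated (best fuel).

Opt3, Opt6, Opt7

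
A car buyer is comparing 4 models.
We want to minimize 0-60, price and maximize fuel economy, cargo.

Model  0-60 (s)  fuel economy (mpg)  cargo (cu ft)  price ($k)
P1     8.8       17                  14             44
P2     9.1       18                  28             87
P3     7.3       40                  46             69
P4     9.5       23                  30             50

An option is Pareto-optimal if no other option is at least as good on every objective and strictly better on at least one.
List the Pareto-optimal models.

P1: not dominated (best price).
P2: dominated by P3 (0-60 7.3≤9.1, fuel economy 40≥18, cargo 46≥28, price 69≤87).
P3: not dominated (best 0-60).
P4: not dominated.

P1, P3, P4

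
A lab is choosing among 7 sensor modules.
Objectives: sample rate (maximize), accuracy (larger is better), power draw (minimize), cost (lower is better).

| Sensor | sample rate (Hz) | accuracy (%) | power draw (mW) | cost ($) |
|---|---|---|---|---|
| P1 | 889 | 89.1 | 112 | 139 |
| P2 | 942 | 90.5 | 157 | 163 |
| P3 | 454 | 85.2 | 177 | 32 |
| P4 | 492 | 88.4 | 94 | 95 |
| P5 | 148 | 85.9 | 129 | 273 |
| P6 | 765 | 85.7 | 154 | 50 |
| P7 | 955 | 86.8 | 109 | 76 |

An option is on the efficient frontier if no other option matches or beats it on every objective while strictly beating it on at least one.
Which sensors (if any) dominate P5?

P1: sample rate 889≥148, accuracy 89.1≥85.9, power draw 112≤129, cost 139≤273 — dominates P5.
P4: sample rate 492≥148, accuracy 88.4≥85.9, power draw 94≤129, cost 95≤273 — dominates P5.
P7: sample rate 955≥148, accuracy 86.8≥85.9, power draw 109≤129, cost 76≤273 — dominates P5.
Others (P2, P3, P6) are each worse than P5 on at least one objective.

P1, P4, P7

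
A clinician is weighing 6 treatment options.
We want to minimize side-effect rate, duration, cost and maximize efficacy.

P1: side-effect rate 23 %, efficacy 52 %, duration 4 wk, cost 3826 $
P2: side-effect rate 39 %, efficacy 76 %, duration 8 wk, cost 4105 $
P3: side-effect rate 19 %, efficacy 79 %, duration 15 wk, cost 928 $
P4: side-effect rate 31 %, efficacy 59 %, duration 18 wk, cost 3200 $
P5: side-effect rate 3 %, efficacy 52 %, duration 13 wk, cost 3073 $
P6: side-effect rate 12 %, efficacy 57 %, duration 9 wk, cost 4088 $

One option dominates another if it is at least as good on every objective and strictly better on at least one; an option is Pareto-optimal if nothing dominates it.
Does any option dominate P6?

P1: worse on side-effect rate (23 vs 12).
P2: worse on side-effect rate (39 vs 12).
P3: worse on side-effect rate (19 vs 12).
P4: worse on side-effect rate (31 vs 12).
P5: worse on efficacy (52 vs 57).
No option is at least as good as P6 on every objective and strictly better on one.

No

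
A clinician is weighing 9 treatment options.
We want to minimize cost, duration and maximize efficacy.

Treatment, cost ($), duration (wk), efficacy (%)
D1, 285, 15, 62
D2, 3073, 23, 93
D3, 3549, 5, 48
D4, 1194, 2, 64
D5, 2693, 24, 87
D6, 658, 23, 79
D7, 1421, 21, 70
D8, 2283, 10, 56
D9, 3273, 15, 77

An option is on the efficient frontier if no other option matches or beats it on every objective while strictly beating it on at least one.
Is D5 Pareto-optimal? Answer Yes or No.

D1: worse on efficacy (62 vs 87).
D2: worse on cost (3073 vs 2693).
D3: worse on cost (3549 vs 2693).
D4: worse on efficacy (64 vs 87).
D6: worse on efficacy (79 vs 87).
D7: worse on efficacy (70 vs 87).
D8: worse on efficacy (56 vs 87).
D9: worse on cost (3273 vs 2693).
No option is at least as good as D5 on every objective and strictly better on one.

Yes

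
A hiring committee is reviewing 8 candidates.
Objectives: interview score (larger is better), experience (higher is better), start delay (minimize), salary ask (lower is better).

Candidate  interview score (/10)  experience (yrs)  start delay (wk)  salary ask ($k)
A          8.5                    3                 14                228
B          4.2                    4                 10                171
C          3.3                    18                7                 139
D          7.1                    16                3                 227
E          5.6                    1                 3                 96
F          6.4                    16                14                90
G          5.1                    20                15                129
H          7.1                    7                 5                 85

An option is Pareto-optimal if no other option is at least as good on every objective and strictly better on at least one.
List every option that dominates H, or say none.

none

A: worse on experience (3 vs 7).
B: worse on interview score (4.2 vs 7.1).
C: worse on interview score (3.3 vs 7.1).
D: worse on salary ask (227 vs 85).
E: worse on interview score (5.6 vs 7.1).
F: worse on interview score (6.4 vs 7.1).
G: worse on interview score (5.1 vs 7.1).
No option dominates H.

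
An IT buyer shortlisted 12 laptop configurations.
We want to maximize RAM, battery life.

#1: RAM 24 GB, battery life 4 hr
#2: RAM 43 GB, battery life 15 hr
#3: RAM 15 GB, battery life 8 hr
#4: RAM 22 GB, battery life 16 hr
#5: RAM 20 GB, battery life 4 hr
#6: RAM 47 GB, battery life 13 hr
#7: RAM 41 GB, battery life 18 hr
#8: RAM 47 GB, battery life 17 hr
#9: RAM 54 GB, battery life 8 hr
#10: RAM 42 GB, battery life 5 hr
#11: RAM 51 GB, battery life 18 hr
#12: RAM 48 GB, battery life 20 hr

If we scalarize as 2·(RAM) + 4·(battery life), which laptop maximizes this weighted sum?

#1: 2·24 + 4·4 = 64
#2: 2·43 + 4·15 = 146
#3: 2·15 + 4·8 = 62
#4: 2·22 + 4·16 = 108
#5: 2·20 + 4·4 = 56
#6: 2·47 + 4·13 = 146
#7: 2·41 + 4·18 = 154
#8: 2·47 + 4·17 = 162
#9: 2·54 + 4·8 = 140
#10: 2·42 + 4·5 = 104
#11: 2·51 + 4·18 = 174
#12: 2·48 + 4·20 = 176
Highest: #12 at 176.

#12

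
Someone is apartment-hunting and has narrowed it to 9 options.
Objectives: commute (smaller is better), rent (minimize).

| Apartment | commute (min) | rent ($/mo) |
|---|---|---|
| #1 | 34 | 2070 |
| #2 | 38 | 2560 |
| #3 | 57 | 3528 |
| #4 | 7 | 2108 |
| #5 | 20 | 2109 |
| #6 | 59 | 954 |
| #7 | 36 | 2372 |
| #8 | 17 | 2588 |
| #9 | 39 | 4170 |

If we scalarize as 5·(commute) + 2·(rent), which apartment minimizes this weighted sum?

#1: 5·34 + 2·2070 = 4310
#2: 5·38 + 2·2560 = 5310
#3: 5·57 + 2·3528 = 7341
#4: 5·7 + 2·2108 = 4251
#5: 5·20 + 2·2109 = 4318
#6: 5·59 + 2·954 = 2203
#7: 5·36 + 2·2372 = 4924
#8: 5·17 + 2·2588 = 5261
#9: 5·39 + 2·4170 = 8535
Lowest: #6 at 2203.

#6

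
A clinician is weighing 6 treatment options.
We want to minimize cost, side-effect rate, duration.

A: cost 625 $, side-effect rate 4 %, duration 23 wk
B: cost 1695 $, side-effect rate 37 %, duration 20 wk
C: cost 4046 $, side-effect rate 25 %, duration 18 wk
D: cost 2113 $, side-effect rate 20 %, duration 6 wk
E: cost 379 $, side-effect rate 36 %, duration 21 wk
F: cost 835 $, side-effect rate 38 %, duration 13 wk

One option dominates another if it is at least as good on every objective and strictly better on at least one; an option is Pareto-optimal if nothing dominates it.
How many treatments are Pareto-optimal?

5

A: not dominated (best side-effect rate).
B: not dominated.
C: dominated by D (cost 2113≤4046, side-effect rate 20≤25, duration 6≤18).
D: not dominated (best duration).
E: not dominated (best cost).
F: not dominated.
Pareto-optimal: A, B, D, E, F → 5.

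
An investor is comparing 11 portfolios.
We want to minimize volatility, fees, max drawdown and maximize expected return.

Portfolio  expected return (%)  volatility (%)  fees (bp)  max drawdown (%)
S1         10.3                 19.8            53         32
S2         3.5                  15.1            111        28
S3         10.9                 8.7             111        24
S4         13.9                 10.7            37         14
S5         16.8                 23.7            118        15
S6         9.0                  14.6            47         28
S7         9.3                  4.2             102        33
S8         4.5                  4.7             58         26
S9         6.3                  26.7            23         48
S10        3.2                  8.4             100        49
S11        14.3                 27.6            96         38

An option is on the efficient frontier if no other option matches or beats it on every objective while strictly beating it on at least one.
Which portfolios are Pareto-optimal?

S3, S4, S5, S7, S8, S9, S11

S1: dominated by S4 (expected return 13.9≥10.3, volatility 10.7≤19.8, fees 37≤53, max drawdown 14≤32).
S2: dominated by S3 (expected return 10.9≥3.5, volatility 8.7≤15.1, fees 111≤111, max drawdown 24≤28).
S3: not dominated.
S4: not dominated (best max drawdown).
S5: not dominated (best expected return).
S6: dominated by S4 (expected return 13.9≥9.0, volatility 10.7≤14.6, fees 37≤47, max drawdown 14≤28).
S7: not dominated (best volatility).
S8: not dominated.
S9: not dominated (best fees).
S10: dominated by S8 (expected return 4.5≥3.2, volatility 4.7≤8.4, fees 58≤100, max drawdown 26≤49).
S11: not dominated.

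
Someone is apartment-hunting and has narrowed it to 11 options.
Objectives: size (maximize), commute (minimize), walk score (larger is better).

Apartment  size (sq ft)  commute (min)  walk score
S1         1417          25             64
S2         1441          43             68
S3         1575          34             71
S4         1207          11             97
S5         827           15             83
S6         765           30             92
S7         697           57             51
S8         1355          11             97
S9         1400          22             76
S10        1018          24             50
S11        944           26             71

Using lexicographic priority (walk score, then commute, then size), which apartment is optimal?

First maximize walk score: best is 97, kept {S4, S8}.
Then minimize commute: best is 11, kept {S4, S8}.
Then maximize size: best is 1355, kept {S8}.

S8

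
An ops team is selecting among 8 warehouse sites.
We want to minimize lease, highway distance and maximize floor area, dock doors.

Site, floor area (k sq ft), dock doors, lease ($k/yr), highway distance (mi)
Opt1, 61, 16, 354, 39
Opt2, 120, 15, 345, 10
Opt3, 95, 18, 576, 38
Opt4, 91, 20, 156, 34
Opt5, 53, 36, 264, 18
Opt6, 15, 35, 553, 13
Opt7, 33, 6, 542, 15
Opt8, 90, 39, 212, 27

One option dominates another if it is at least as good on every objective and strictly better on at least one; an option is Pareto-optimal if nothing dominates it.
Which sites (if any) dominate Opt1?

Opt4, Opt8

Opt4: floor area 91≥61, dock doors 20≥16, lease 156≤354, highway distance 34≤39 — dominates Opt1.
Opt8: floor area 90≥61, dock doors 39≥16, lease 212≤354, highway distance 27≤39 — dominates Opt1.
Others (Opt2, Opt3, Opt5, Opt6, Opt7) are each worse than Opt1 on at least one objective.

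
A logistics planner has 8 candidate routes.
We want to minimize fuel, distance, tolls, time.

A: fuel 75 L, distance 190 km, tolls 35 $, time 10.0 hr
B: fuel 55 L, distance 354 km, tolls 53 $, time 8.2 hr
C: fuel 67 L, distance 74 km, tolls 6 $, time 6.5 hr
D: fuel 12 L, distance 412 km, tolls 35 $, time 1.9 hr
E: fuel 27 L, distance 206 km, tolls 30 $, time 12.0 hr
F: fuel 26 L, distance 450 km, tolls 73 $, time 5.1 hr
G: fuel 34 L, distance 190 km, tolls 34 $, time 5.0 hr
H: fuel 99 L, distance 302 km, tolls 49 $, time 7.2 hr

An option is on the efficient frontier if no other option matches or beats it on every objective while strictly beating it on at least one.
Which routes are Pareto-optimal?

C, D, E, G

A: dominated by C (fuel 67≤75, distance 74≤190, tolls 6≤35, time 6.5≤10.0).
B: dominated by G (fuel 34≤55, distance 190≤354, tolls 34≤53, time 5.0≤8.2).
C: not dominated (best distance).
D: not dominated (best fuel).
E: not dominated.
F: dominated by D (fuel 12≤26, distance 412≤450, tolls 35≤73, time 1.9≤5.1).
G: not dominated.
H: dominated by C (fuel 67≤99, distance 74≤302, tolls 6≤49, time 6.5≤7.2).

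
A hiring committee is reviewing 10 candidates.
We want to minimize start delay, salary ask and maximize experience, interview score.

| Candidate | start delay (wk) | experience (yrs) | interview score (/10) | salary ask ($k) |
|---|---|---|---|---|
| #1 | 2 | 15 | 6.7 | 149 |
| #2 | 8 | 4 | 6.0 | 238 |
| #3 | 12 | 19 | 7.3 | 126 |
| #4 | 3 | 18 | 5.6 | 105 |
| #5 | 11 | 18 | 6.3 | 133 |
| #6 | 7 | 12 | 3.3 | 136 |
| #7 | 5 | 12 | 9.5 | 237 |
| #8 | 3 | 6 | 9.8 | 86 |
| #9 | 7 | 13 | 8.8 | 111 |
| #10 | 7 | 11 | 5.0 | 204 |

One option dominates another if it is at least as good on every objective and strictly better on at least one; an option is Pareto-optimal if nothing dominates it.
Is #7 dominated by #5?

No

#5 vs #7: #5 is worse on start delay (11 vs 5), so it does not dominate #7.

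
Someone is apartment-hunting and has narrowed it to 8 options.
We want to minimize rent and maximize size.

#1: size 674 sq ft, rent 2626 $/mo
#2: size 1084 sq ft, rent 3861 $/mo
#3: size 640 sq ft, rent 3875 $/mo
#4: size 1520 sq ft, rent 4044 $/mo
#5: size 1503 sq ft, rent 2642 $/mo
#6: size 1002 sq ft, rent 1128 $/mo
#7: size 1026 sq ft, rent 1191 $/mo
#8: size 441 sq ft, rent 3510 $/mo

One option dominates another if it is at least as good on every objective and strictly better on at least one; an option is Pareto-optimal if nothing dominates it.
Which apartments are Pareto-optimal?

#1: dominated by #6 (size 1002≥674, rent 1128≤2626).
#2: dominated by #5 (size 1503≥1084, rent 2642≤3861).
#3: dominated by #1 (size 674≥640, rent 2626≤3875).
#4: not dominated (best size).
#5: not dominated.
#6: not dominated (best rent).
#7: not dominated.
#8: dominated by #1 (size 674≥441, rent 2626≤3510).

#4, #5, #6, #7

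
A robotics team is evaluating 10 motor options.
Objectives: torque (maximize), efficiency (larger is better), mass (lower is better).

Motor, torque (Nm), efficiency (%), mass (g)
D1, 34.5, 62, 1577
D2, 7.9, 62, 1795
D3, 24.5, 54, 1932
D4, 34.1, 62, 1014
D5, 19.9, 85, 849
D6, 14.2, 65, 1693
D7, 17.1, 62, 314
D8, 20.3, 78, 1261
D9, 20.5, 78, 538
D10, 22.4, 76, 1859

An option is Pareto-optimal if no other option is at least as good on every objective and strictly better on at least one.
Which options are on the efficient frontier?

D1, D4, D5, D7, D9, D10

D1: not dominated (best torque).
D2: dominated by D1 (torque 34.5≥7.9, efficiency 62≥62, mass 1577≤1795).
D3: dominated by D1 (torque 34.5≥24.5, efficiency 62≥54, mass 1577≤1932).
D4: not dominated.
D5: not dominated (best efficiency).
D6: dominated by D5 (torque 19.9≥14.2, efficiency 85≥65, mass 849≤1693).
D7: not dominated (best mass).
D8: dominated by D9 (torque 20.5≥20.3, efficiency 78≥78, mass 538≤1261).
D9: not dominated.
D10: not dominated.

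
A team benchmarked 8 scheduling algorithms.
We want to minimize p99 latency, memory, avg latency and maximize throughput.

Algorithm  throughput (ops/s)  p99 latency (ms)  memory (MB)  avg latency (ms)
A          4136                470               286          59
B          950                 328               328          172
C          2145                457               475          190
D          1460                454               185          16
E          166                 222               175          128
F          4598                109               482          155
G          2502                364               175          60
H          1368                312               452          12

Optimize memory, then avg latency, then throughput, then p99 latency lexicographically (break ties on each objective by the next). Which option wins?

First minimize memory: best is 175, kept {E, G}.
Then minimize avg latency: best is 60, kept {G}.

G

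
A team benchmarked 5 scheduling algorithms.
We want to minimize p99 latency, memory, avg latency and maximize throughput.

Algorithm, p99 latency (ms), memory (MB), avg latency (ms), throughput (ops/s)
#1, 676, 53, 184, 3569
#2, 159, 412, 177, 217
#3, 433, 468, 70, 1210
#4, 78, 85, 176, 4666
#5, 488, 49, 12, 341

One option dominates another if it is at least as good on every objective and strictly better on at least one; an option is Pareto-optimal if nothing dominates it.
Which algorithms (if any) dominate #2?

#4: p99 latency 78≤159, memory 85≤412, avg latency 176≤177, throughput 4666≥217 — dominates #2.
Others (#1, #3, #5) are each worse than #2 on at least one objective.

#4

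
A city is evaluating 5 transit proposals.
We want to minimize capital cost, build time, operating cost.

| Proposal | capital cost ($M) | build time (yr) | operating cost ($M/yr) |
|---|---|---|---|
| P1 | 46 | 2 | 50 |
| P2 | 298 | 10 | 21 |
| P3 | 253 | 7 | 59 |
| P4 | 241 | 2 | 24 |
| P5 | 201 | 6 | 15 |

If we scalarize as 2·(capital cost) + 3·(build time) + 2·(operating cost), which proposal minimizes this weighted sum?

P1

P1: 2·46 + 3·2 + 2·50 = 198
P2: 2·298 + 3·10 + 2·21 = 668
P3: 2·253 + 3·7 + 2·59 = 645
P4: 2·241 + 3·2 + 2·24 = 536
P5: 2·201 + 3·6 + 2·15 = 450
Lowest: P1 at 198.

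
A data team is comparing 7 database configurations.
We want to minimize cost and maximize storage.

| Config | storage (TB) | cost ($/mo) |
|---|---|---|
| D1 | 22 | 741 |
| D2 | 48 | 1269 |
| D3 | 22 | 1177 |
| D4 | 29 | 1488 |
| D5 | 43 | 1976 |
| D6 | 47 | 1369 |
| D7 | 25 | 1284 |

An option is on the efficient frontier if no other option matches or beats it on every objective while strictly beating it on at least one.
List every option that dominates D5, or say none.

D2: storage 48≥43, cost 1269≤1976 — dominates D5.
D6: storage 47≥43, cost 1369≤1976 — dominates D5.
Others (D1, D3, D4, D7) are each worse than D5 on at least one objective.

D2, D6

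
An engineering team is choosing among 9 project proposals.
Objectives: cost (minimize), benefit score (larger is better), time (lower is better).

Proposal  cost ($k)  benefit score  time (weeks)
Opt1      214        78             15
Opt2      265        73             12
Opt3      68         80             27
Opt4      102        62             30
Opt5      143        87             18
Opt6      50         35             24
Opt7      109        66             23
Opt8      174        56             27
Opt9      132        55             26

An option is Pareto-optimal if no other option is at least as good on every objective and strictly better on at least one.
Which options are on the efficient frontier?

Opt1: not dominated.
Opt2: not dominated (best time).
Opt3: not dominated.
Opt4: dominated by Opt3 (cost 68≤102, benefit score 80≥62, time 27≤30).
Opt5: not dominated (best benefit score).
Opt6: not dominated (best cost).
Opt7: not dominated.
Opt8: dominated by Opt3 (cost 68≤174, benefit score 80≥56, time 27≤27).
Opt9: dominated by Opt7 (cost 109≤132, benefit score 66≥55, time 23≤26).

Opt1, Opt2, Opt3, Opt5, Opt6, Opt7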